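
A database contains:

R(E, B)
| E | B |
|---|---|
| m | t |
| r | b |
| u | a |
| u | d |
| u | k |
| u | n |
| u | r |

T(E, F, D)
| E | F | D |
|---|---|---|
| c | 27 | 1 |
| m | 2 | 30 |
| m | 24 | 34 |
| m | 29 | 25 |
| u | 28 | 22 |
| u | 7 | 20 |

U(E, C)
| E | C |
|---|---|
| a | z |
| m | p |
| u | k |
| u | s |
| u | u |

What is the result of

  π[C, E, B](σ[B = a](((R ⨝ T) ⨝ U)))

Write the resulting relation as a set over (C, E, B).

R ⋈ T (natural join on E): {(m, t, 2, 30), (m, t, 24, 34), (m, t, 29, 25), (u, a, 28, 22), (u, a, 7, 20), (u, d, 28, 22), (u, d, 7, 20), (u, k, 28, 22), (u, k, 7, 20), (u, n, 28, 22), (u, n, 7, 20), (u, r, 28, 22), (u, r, 7, 20)}
(R ⨝ T) ⋈ U (natural join on E): {(m, t, 2, 30, p), (m, t, 24, 34, p), (m, t, 29, 25, p), (u, a, 28, 22, k), (u, a, 28, 22, s), (u, a, 28, 22, u), (u, a, 7, 20, k), (u, a, 7, 20, s), (u, a, 7, 20, u), (u, d, 28, 22, k), (u, d, 28, 22, s), (u, d, 28, 22, u), (u, d, 7, 20, k), (u, d, 7, 20, s), (u, d, 7, 20, u), (u, k, 28, 22, k), (u, k, 28, 22, s), (u, k, 28, 22, u), (u, k, 7, 20, k), (u, k, 7, 20, s), (u, k, 7, 20, u), (u, n, 28, 22, k), (u, n, 28, 22, s), (u, n, 28, 22, u), (u, n, 7, 20, k), (u, n, 7, 20, s), (u, n, 7, 20, u), (u, r, 28, 22, k), (u, r, 28, 22, s), (u, r, 28, 22, u), (u, r, 7, 20, k), (u, r, 7, 20, s), (u, r, 7, 20, u)}
σ[B = a]: keep tuples satisfying B = a → {(u, a, 28, 22, k), (u, a, 28, 22, s), (u, a, 28, 22, u), (u, a, 7, 20, k), (u, a, 7, 20, s), (u, a, 7, 20, u)}
Keep only column(s) C, E, B (3 duplicate(s) eliminated): {(k, u, a), (s, u, a), (u, u, a)}

{(k, u, a), (s, u, a), (u, u, a)}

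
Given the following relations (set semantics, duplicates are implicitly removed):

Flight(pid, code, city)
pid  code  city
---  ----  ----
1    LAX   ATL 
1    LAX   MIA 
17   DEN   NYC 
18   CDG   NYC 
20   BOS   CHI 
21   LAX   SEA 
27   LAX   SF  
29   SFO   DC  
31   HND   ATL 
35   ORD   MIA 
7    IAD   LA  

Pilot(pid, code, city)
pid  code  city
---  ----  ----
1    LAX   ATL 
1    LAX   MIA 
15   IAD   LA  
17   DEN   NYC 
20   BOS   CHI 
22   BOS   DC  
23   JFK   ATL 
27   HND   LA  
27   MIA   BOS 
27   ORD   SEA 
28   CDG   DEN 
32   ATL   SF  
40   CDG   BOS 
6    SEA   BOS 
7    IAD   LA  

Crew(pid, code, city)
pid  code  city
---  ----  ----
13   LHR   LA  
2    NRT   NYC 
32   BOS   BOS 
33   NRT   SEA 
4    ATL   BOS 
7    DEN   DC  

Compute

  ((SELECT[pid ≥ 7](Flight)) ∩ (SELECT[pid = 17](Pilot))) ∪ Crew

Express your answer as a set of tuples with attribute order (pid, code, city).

{(13, LHR, LA), (17, DEN, NYC), (2, NRT, NYC), (32, BOS, BOS), (33, NRT, SEA), (4, ATL, BOS), (7, DEN, DC)}

Selection pid ≥ 7: {(17, DEN, NYC), (18, CDG, NYC), (20, BOS, CHI), (21, LAX, SEA), (27, LAX, SF), (29, SFO, DC), (31, HND, ATL), (35, ORD, MIA), (7, IAD, LA)}
Selection pid = 17: {(17, DEN, NYC)}
Set intersection of the two operands is {(17, DEN, NYC)}.
Set union of the two operands is {(13, LHR, LA), (17, DEN, NYC), (2, NRT, NYC), (32, BOS, BOS), (33, NRT, SEA), (4, ATL, BOS), (7, DEN, DC)}.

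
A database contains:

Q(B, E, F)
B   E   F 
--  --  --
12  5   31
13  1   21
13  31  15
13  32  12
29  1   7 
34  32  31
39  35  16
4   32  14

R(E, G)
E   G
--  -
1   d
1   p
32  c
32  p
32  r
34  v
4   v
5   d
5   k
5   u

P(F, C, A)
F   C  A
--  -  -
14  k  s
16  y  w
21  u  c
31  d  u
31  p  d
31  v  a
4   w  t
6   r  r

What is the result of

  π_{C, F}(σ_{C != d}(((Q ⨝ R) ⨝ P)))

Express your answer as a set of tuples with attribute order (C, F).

{(k, 14), (p, 31), (u, 21), (v, 31)}

Q ⋈ R (natural join on E): {(12, 5, 31, d), (12, 5, 31, k), (12, 5, 31, u), (13, 1, 21, d), (13, 1, 21, p), (13, 32, 12, c), (13, 32, 12, p), (13, 32, 12, r), (29, 1, 7, d), (29, 1, 7, p), (34, 32, 31, c), (34, 32, 31, p), (34, 32, 31, r), (4, 32, 14, c), (4, 32, 14, p), (4, 32, 14, r)}
(Q ⨝ R) ⋈ P (natural join on F): {(12, 5, 31, d, d, u), (12, 5, 31, d, p, d), (12, 5, 31, d, v, a), (12, 5, 31, k, d, u), (12, 5, 31, k, p, d), (12, 5, 31, k, v, a), (12, 5, 31, u, d, u), (12, 5, 31, u, p, d), (12, 5, 31, u, v, a), (13, 1, 21, d, u, c), (13, 1, 21, p, u, c), (34, 32, 31, c, d, u), (34, 32, 31, c, p, d), (34, 32, 31, c, v, a), (34, 32, 31, p, d, u), (34, 32, 31, p, p, d), (34, 32, 31, p, v, a), (34, 32, 31, r, d, u), (34, 32, 31, r, p, d), (34, 32, 31, r, v, a), (4, 32, 14, c, k, s), (4, 32, 14, p, k, s), (4, 32, 14, r, k, s)}
Filtering on C != d leaves {(12, 5, 31, d, p, d), (12, 5, 31, d, v, a), (12, 5, 31, k, p, d), (12, 5, 31, k, v, a), (12, 5, 31, u, p, d), (12, 5, 31, u, v, a), (13, 1, 21, d, u, c), (13, 1, 21, p, u, c), (34, 32, 31, c, p, d), (34, 32, 31, c, v, a), (34, 32, 31, p, p, d), (34, 32, 31, p, v, a), (34, 32, 31, r, p, d), (34, 32, 31, r, v, a), (4, 32, 14, c, k, s), (4, 32, 14, p, k, s), (4, 32, 14, r, k, s)}.
π_{C, F} gives {(k, 14), (p, 31), (u, 21), (v, 31)} (13 duplicate(s) eliminated).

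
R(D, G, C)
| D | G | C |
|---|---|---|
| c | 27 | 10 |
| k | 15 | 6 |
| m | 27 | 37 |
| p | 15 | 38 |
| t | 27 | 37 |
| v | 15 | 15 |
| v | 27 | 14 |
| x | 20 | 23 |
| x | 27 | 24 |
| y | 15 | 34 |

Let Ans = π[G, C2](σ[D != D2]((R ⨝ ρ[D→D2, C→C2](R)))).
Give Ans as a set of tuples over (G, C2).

{(15, 15), (15, 34), (15, 38), (15, 6), (27, 10), (27, 14), (27, 24), (27, 37)}

ρ[D→D2, C→C2]: schema becomes (D2, G, C2); tuples unchanged.
R ⋈ ρ[D→D2, C→C2](R) (natural join on G): {(c, 27, 10, c, 10), (c, 27, 10, m, 37), (c, 27, 10, t, 37), (c, 27, 10, v, 14), (c, 27, 10, x, 24), (k, 15, 6, k, 6), (k, 15, 6, p, 38), (k, 15, 6, v, 15), (k, 15, 6, y, 34), (m, 27, 37, c, 10), (m, 27, 37, m, 37), (m, 27, 37, t, 37), (m, 27, 37, v, 14), (m, 27, 37, x, 24), (p, 15, 38, k, 6), (p, 15, 38, p, 38), (p, 15, 38, v, 15), (p, 15, 38, y, 34), (t, 27, 37, c, 10), (t, 27, 37, m, 37), (t, 27, 37, t, 37), (t, 27, 37, v, 14), (t, 27, 37, x, 24), (v, 15, 15, k, 6), (v, 15, 15, p, 38), (v, 15, 15, v, 15), (v, 15, 15, y, 34), (v, 27, 14, c, 10), (v, 27, 14, m, 37), (v, 27, 14, t, 37), (v, 27, 14, v, 14), (v, 27, 14, x, 24), (x, 20, 23, x, 23), (x, 27, 24, c, 10), (x, 27, 24, m, 37), (x, 27, 24, t, 37), (x, 27, 24, v, 14), (x, 27, 24, x, 24), (y, 15, 34, k, 6), (y, 15, 34, p, 38), (y, 15, 34, v, 15), (y, 15, 34, y, 34)}
σ[D != D2]: keep tuples satisfying D != D2 → {(c, 27, 10, m, 37), (c, 27, 10, t, 37), (c, 27, 10, v, 14), (c, 27, 10, x, 24), (k, 15, 6, p, 38), (k, 15, 6, v, 15), (k, 15, 6, y, 34), (m, 27, 37, c, 10), (m, 27, 37, t, 37), (m, 27, 37, v, 14), (m, 27, 37, x, 24), (p, 15, 38, k, 6), (p, 15, 38, v, 15), (p, 15, 38, y, 34), (t, 27, 37, c, 10), (t, 27, 37, m, 37), (t, 27, 37, v, 14), (t, 27, 37, x, 24), (v, 15, 15, k, 6), (v, 15, 15, p, 38), (v, 15, 15, y, 34), (v, 27, 14, c, 10), (v, 27, 14, m, 37), (v, 27, 14, t, 37), (v, 27, 14, x, 24), (x, 27, 24, c, 10), (x, 27, 24, m, 37), (x, 27, 24, t, 37), (x, 27, 24, v, 14), (y, 15, 34, k, 6), (y, 15, 34, p, 38), (y, 15, 34, v, 15)}
Keep only column(s) G, C2 (24 duplicate(s) eliminated): {(15, 15), (15, 34), (15, 38), (15, 6), (27, 10), (27, 14), (27, 24), (27, 37)}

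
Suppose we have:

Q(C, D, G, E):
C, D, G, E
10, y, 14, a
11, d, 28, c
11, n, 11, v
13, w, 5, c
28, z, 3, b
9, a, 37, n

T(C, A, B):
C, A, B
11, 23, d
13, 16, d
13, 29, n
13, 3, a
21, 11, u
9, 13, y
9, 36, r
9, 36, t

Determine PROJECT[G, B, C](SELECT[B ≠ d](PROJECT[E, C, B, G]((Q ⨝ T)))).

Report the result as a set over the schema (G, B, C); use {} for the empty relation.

{(37, r, 9), (37, t, 9), (37, y, 9), (5, a, 13), (5, n, 13)}

Joining Q and T on C yields {(11, d, 28, c, 23, d), (11, n, 11, v, 23, d), (13, w, 5, c, 16, d), (13, w, 5, c, 29, n), (13, w, 5, c, 3, a), (9, a, 37, n, 13, y), (9, a, 37, n, 36, r), (9, a, 37, n, 36, t)}.
π_{E, C, B, G} gives {(c, 11, d, 28), (c, 13, a, 5), (c, 13, d, 5), (c, 13, n, 5), (n, 9, r, 37), (n, 9, t, 37), (n, 9, y, 37), (v, 11, d, 11)}.
Filtering on B ≠ d leaves {(c, 13, a, 5), (c, 13, n, 5), (n, 9, r, 37), (n, 9, t, 37), (n, 9, y, 37)}.
π_{G, B, C} gives {(37, r, 9), (37, t, 9), (37, y, 9), (5, a, 13), (5, n, 13)}.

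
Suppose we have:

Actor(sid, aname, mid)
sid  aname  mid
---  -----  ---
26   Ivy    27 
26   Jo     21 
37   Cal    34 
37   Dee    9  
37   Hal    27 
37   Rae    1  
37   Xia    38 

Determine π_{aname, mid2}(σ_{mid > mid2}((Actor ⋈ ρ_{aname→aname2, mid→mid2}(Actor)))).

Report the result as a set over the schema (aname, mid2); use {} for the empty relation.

{(Cal, 1), (Cal, 27), (Cal, 9), (Dee, 1), (Hal, 1), (Hal, 9), (Ivy, 21), (Xia, 1), (Xia, 27), (Xia, 34), (Xia, 9)}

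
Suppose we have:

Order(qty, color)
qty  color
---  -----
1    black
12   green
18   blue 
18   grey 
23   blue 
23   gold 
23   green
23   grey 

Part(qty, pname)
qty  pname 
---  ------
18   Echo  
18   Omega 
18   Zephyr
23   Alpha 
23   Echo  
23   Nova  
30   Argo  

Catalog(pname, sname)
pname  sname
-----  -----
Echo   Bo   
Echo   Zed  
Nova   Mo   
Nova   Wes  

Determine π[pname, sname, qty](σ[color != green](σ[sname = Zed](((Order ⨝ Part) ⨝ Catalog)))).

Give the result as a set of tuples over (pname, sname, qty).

Natural join on qty: {(18, blue, Echo), (18, blue, Omega), (18, blue, Zephyr), (18, grey, Echo), (18, grey, Omega), (18, grey, Zephyr), (23, blue, Alpha), (23, blue, Echo), (23, blue, Nova), (23, gold, Alpha), (23, gold, Echo), (23, gold, Nova), (23, green, Alpha), (23, green, Echo), (23, green, Nova), (23, grey, Alpha), (23, grey, Echo), (23, grey, Nova)}
Natural join on pname: {(18, blue, Echo, Bo), (18, blue, Echo, Zed), (18, grey, Echo, Bo), (18, grey, Echo, Zed), (23, blue, Echo, Bo), (23, blue, Echo, Zed), (23, blue, Nova, Mo), (23, blue, Nova, Wes), (23, gold, Echo, Bo), (23, gold, Echo, Zed), (23, gold, Nova, Mo), (23, gold, Nova, Wes), (23, green, Echo, Bo), (23, green, Echo, Zed), (23, green, Nova, Mo), (23, green, Nova, Wes), (23, grey, Echo, Bo), (23, grey, Echo, Zed), (23, grey, Nova, Mo), (23, grey, Nova, Wes)}
Apply σ_{sname = Zed}; surviving tuples: {(18, blue, Echo, Zed), (18, grey, Echo, Zed), (23, blue, Echo, Zed), (23, gold, Echo, Zed), (23, green, Echo, Zed), (23, grey, Echo, Zed)}
Apply σ_{color != green}; surviving tuples: {(18, blue, Echo, Zed), (18, grey, Echo, Zed), (23, blue, Echo, Zed), (23, gold, Echo, Zed), (23, grey, Echo, Zed)}
π[pname, sname, qty]: project onto (pname, sname, qty) (3 duplicate(s) eliminated) → {(Echo, Zed, 18), (Echo, Zed, 23)}

{(Echo, Zed, 18), (Echo, Zed, 23)}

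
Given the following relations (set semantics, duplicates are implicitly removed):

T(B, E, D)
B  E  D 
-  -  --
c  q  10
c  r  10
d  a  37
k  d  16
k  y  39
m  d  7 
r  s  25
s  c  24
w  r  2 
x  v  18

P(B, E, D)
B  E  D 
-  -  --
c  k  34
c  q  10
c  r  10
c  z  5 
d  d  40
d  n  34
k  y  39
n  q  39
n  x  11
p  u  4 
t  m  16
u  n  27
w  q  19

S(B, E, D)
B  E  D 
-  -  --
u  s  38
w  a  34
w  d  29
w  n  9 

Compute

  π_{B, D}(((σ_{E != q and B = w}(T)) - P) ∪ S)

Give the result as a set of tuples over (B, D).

Apply σ_{E != q and B = w}; surviving tuples: {(w, r, 2)}
Taking the difference: {(w, r, 2)}
Taking the union: {(u, s, 38), (w, a, 34), (w, d, 29), (w, n, 9), (w, r, 2)}
Keep only column(s) B, D: {(u, 38), (w, 2), (w, 29), (w, 34), (w, 9)}

{(u, 38), (w, 2), (w, 29), (w, 34), (w, 9)}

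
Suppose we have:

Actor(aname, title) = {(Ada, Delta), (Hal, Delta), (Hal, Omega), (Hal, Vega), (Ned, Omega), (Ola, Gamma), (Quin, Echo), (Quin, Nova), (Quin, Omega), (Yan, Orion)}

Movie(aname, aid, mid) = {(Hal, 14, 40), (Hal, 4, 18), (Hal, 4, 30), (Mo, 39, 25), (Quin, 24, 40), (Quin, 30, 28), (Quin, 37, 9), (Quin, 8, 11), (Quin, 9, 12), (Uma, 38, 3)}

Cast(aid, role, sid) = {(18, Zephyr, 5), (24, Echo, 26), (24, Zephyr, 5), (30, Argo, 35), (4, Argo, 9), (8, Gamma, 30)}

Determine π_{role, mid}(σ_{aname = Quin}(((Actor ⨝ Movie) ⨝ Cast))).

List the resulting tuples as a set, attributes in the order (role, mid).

{(Argo, 28), (Echo, 40), (Gamma, 11), (Zephyr, 40)}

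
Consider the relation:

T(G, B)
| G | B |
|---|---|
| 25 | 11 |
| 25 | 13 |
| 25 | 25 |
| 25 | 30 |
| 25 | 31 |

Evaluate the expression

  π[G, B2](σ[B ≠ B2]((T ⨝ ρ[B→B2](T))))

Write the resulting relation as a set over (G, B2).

{(25, 11), (25, 13), (25, 25), (25, 30), (25, 31)}

ρ[B→B2]: schema becomes (G, B2); tuples unchanged.
Joining T and ρ[B→B2](T) on G yields {(25, 11, 11), (25, 11, 13), (25, 11, 25), (25, 11, 30), (25, 11, 31), (25, 13, 11), (25, 13, 13), (25, 13, 25), (25, 13, 30), (25, 13, 31), (25, 25, 11), (25, 25, 13), (25, 25, 25), (25, 25, 30), (25, 25, 31), (25, 30, 11), (25, 30, 13), (25, 30, 25), (25, 30, 30), (25, 30, 31), (25, 31, 11), (25, 31, 13), (25, 31, 25), (25, 31, 30), (25, 31, 31)}.
σ[B ≠ B2]: keep tuples satisfying B ≠ B2 → {(25, 11, 13), (25, 11, 25), (25, 11, 30), (25, 11, 31), (25, 13, 11), (25, 13, 25), (25, 13, 30), (25, 13, 31), (25, 25, 11), (25, 25, 13), (25, 25, 30), (25, 25, 31), (25, 30, 11), (25, 30, 13), (25, 30, 25), (25, 30, 31), (25, 31, 11), (25, 31, 13), (25, 31, 25), (25, 31, 30)}
Keep only column(s) G, B2 (15 duplicate(s) eliminated): {(25, 11), (25, 13), (25, 25), (25, 30), (25, 31)}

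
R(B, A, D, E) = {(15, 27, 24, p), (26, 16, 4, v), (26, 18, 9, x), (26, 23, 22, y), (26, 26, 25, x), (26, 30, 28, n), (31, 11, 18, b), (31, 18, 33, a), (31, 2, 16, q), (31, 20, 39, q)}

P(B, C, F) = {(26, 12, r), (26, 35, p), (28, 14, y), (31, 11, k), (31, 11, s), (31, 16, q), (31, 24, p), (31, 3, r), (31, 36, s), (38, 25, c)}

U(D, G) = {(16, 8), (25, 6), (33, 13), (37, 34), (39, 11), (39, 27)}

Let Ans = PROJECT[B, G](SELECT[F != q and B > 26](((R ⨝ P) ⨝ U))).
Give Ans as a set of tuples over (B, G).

Natural join on B: {(26, 16, 4, v, 12, r), (26, 16, 4, v, 35, p), (26, 18, 9, x, 12, r), (26, 18, 9, x, 35, p), (26, 23, 22, y, 12, r), (26, 23, 22, y, 35, p), (26, 26, 25, x, 12, r), (26, 26, 25, x, 35, p), (26, 30, 28, n, 12, r), (26, 30, 28, n, 35, p), (31, 11, 18, b, 11, k), (31, 11, 18, b, 11, s), (31, 11, 18, b, 16, q), (31, 11, 18, b, 24, p), (31, 11, 18, b, 3, r), (31, 11, 18, b, 36, s), (31, 18, 33, a, 11, k), (31, 18, 33, a, 11, s), (31, 18, 33, a, 16, q), (31, 18, 33, a, 24, p), (31, 18, 33, a, 3, r), (31, 18, 33, a, 36, s), (31, 2, 16, q, 11, k), (31, 2, 16, q, 11, s), (31, 2, 16, q, 16, q), (31, 2, 16, q, 24, p), (31, 2, 16, q, 3, r), (31, 2, 16, q, 36, s), (31, 20, 39, q, 11, k), (31, 20, 39, q, 11, s), (31, 20, 39, q, 16, q), (31, 20, 39, q, 24, p), (31, 20, 39, q, 3, r), (31, 20, 39, q, 36, s)}
Natural join on D: {(26, 26, 25, x, 12, r, 6), (26, 26, 25, x, 35, p, 6), (31, 18, 33, a, 11, k, 13), (31, 18, 33, a, 11, s, 13), (31, 18, 33, a, 16, q, 13), (31, 18, 33, a, 24, p, 13), (31, 18, 33, a, 3, r, 13), (31, 18, 33, a, 36, s, 13), (31, 2, 16, q, 11, k, 8), (31, 2, 16, q, 11, s, 8), (31, 2, 16, q, 16, q, 8), (31, 2, 16, q, 24, p, 8), (31, 2, 16, q, 3, r, 8), (31, 2, 16, q, 36, s, 8), (31, 20, 39, q, 11, k, 11), (31, 20, 39, q, 11, k, 27), (31, 20, 39, q, 11, s, 11), (31, 20, 39, q, 11, s, 27), (31, 20, 39, q, 16, q, 11), (31, 20, 39, q, 16, q, 27), (31, 20, 39, q, 24, p, 11), (31, 20, 39, q, 24, p, 27), (31, 20, 39, q, 3, r, 11), (31, 20, 39, q, 3, r, 27), (31, 20, 39, q, 36, s, 11), (31, 20, 39, q, 36, s, 27)}
Selection F != q and B > 26: {(31, 18, 33, a, 11, k, 13), (31, 18, 33, a, 11, s, 13), (31, 18, 33, a, 24, p, 13), (31, 18, 33, a, 3, r, 13), (31, 18, 33, a, 36, s, 13), (31, 2, 16, q, 11, k, 8), (31, 2, 16, q, 11, s, 8), (31, 2, 16, q, 24, p, 8), (31, 2, 16, q, 3, r, 8), (31, 2, 16, q, 36, s, 8), (31, 20, 39, q, 11, k, 11), (31, 20, 39, q, 11, k, 27), (31, 20, 39, q, 11, s, 11), (31, 20, 39, q, 11, s, 27), (31, 20, 39, q, 24, p, 11), (31, 20, 39, q, 24, p, 27), (31, 20, 39, q, 3, r, 11), (31, 20, 39, q, 3, r, 27), (31, 20, 39, q, 36, s, 11), (31, 20, 39, q, 36, s, 27)}
Projecting to B, G (16 duplicate(s) eliminated): {(31, 11), (31, 13), (31, 27), (31, 8)}

{(31, 11), (31, 13), (31, 27), (31, 8)}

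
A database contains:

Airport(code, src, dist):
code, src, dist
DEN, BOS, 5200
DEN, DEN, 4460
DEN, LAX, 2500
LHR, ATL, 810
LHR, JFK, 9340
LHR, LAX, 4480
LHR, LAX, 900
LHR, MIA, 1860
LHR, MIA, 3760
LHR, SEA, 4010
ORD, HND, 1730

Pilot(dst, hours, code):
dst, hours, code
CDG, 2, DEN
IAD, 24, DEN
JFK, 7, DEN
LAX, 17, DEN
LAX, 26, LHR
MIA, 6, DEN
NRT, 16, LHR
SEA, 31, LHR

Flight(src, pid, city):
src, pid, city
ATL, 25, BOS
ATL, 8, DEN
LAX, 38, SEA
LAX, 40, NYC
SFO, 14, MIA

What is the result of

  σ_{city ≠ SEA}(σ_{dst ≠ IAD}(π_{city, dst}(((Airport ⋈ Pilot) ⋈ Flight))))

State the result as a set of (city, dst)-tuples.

{(BOS, LAX), (BOS, NRT), (BOS, SEA), (DEN, LAX), (DEN, NRT), (DEN, SEA), (NYC, CDG), (NYC, JFK), (NYC, LAX), (NYC, MIA), (NYC, NRT), (NYC, SEA)}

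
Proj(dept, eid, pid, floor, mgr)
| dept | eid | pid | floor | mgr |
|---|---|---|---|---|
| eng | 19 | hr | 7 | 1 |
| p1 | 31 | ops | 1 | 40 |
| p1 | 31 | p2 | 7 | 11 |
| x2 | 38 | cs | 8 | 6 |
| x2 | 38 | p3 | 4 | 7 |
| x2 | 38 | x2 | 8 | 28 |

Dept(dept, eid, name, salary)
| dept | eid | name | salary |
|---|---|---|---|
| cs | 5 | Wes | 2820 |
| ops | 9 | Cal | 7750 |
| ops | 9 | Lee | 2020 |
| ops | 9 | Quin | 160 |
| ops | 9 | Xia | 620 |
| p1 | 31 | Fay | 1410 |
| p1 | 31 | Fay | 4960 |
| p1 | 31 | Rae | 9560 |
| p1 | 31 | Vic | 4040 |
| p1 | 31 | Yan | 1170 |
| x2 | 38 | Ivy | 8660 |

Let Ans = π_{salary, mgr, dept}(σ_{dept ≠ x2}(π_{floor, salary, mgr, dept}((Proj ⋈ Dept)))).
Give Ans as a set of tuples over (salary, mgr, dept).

{(1170, 11, p1), (1170, 40, p1), (1410, 11, p1), (1410, 40, p1), (4040, 11, p1), (4040, 40, p1), (4960, 11, p1), (4960, 40, p1), (9560, 11, p1), (9560, 40, p1)}

Proj ⋈ Dept (natural join on dept, eid): {(p1, 31, ops, 1, 40, Fay, 1410), (p1, 31, ops, 1, 40, Fay, 4960), (p1, 31, ops, 1, 40, Rae, 9560), (p1, 31, ops, 1, 40, Vic, 4040), (p1, 31, ops, 1, 40, Yan, 1170), (p1, 31, p2, 7, 11, Fay, 1410), (p1, 31, p2, 7, 11, Fay, 4960), (p1, 31, p2, 7, 11, Rae, 9560), (p1, 31, p2, 7, 11, Vic, 4040), (p1, 31, p2, 7, 11, Yan, 1170), (x2, 38, cs, 8, 6, Ivy, 8660), (x2, 38, p3, 4, 7, Ivy, 8660), (x2, 38, x2, 8, 28, Ivy, 8660)}
π[floor, salary, mgr, dept]: project onto (floor, salary, mgr, dept) → {(1, 1170, 40, p1), (1, 1410, 40, p1), (1, 4040, 40, p1), (1, 4960, 40, p1), (1, 9560, 40, p1), (4, 8660, 7, x2), (7, 1170, 11, p1), (7, 1410, 11, p1), (7, 4040, 11, p1), (7, 4960, 11, p1), (7, 9560, 11, p1), (8, 8660, 28, x2), (8, 8660, 6, x2)}
Filtering on dept ≠ x2 leaves {(1, 1170, 40, p1), (1, 1410, 40, p1), (1, 4040, 40, p1), (1, 4960, 40, p1), (1, 9560, 40, p1), (7, 1170, 11, p1), (7, 1410, 11, p1), (7, 4040, 11, p1), (7, 4960, 11, p1), (7, 9560, 11, p1)}.
π[salary, mgr, dept]: project onto (salary, mgr, dept) → {(1170, 11, p1), (1170, 40, p1), (1410, 11, p1), (1410, 40, p1), (4040, 11, p1), (4040, 40, p1), (4960, 11, p1), (4960, 40, p1), (9560, 11, p1), (9560, 40, p1)}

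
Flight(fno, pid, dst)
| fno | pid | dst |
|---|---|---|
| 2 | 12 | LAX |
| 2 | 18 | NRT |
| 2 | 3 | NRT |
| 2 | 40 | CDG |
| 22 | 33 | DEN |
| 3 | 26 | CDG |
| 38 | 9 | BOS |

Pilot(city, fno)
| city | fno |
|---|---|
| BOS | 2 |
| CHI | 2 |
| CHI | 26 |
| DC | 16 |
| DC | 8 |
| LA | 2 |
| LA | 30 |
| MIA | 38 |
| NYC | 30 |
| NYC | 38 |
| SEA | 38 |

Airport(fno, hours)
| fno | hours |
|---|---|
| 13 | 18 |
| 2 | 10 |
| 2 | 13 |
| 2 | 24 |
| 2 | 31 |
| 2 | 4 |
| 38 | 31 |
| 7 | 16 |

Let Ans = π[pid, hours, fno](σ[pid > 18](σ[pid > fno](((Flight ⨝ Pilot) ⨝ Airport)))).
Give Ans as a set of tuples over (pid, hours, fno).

Natural join on fno: {(2, 12, LAX, BOS), (2, 12, LAX, CHI), (2, 12, LAX, LA), (2, 18, NRT, BOS), (2, 18, NRT, CHI), (2, 18, NRT, LA), (2, 3, NRT, BOS), (2, 3, NRT, CHI), (2, 3, NRT, LA), (2, 40, CDG, BOS), (2, 40, CDG, CHI), (2, 40, CDG, LA), (38, 9, BOS, MIA), (38, 9, BOS, NYC), (38, 9, BOS, SEA)}
Natural join on fno: {(2, 12, LAX, BOS, 10), (2, 12, LAX, BOS, 13), (2, 12, LAX, BOS, 24), (2, 12, LAX, BOS, 31), (2, 12, LAX, BOS, 4), (2, 12, LAX, CHI, 10), (2, 12, LAX, CHI, 13), (2, 12, LAX, CHI, 24), (2, 12, LAX, CHI, 31), (2, 12, LAX, CHI, 4), (2, 12, LAX, LA, 10), (2, 12, LAX, LA, 13), (2, 12, LAX, LA, 24), (2, 12, LAX, LA, 31), (2, 12, LAX, LA, 4), (2, 18, NRT, BOS, 10), (2, 18, NRT, BOS, 13), (2, 18, NRT, BOS, 24), (2, 18, NRT, BOS, 31), (2, 18, NRT, BOS, 4), (2, 18, NRT, CHI, 10), (2, 18, NRT, CHI, 13), (2, 18, NRT, CHI, 24), (2, 18, NRT, CHI, 31), (2, 18, NRT, CHI, 4), (2, 18, NRT, LA, 10), (2, 18, NRT, LA, 13), (2, 18, NRT, LA, 24), (2, 18, NRT, LA, 31), (2, 18, NRT, LA, 4), (2, 3, NRT, BOS, 10), (2, 3, NRT, BOS, 13), (2, 3, NRT, BOS, 24), (2, 3, NRT, BOS, 31), (2, 3, NRT, BOS, 4), (2, 3, NRT, CHI, 10), (2, 3, NRT, CHI, 13), (2, 3, NRT, CHI, 24), (2, 3, NRT, CHI, 31), (2, 3, NRT, CHI, 4), (2, 3, NRT, LA, 10), (2, 3, NRT, LA, 13), (2, 3, NRT, LA, 24), (2, 3, NRT, LA, 31), (2, 3, NRT, LA, 4), (2, 40, CDG, BOS, 10), (2, 40, CDG, BOS, 13), (2, 40, CDG, BOS, 24), (2, 40, CDG, BOS, 31), (2, 40, CDG, BOS, 4), (2, 40, CDG, CHI, 10), (2, 40, CDG, CHI, 13), (2, 40, CDG, CHI, 24), (2, 40, CDG, CHI, 31), (2, 40, CDG, CHI, 4), (2, 40, CDG, LA, 10), (2, 40, CDG, LA, 13), (2, 40, CDG, LA, 24), (2, 40, CDG, LA, 31), (2, 40, CDG, LA, 4), (38, 9, BOS, MIA, 31), (38, 9, BOS, NYC, 31), (38, 9, BOS, SEA, 31)}
Selection pid > fno: {(2, 12, LAX, BOS, 10), (2, 12, LAX, BOS, 13), (2, 12, LAX, BOS, 24), (2, 12, LAX, BOS, 31), (2, 12, LAX, BOS, 4), (2, 12, LAX, CHI, 10), (2, 12, LAX, CHI, 13), (2, 12, LAX, CHI, 24), (2, 12, LAX, CHI, 31), (2, 12, LAX, CHI, 4), (2, 12, LAX, LA, 10), (2, 12, LAX, LA, 13), (2, 12, LAX, LA, 24), (2, 12, LAX, LA, 31), (2, 12, LAX, LA, 4), (2, 18, NRT, BOS, 10), (2, 18, NRT, BOS, 13), (2, 18, NRT, BOS, 24), (2, 18, NRT, BOS, 31), (2, 18, NRT, BOS, 4), (2, 18, NRT, CHI, 10), (2, 18, NRT, CHI, 13), (2, 18, NRT, CHI, 24), (2, 18, NRT, CHI, 31), (2, 18, NRT, CHI, 4), (2, 18, NRT, LA, 10), (2, 18, NRT, LA, 13), (2, 18, NRT, LA, 24), (2, 18, NRT, LA, 31), (2, 18, NRT, LA, 4), (2, 3, NRT, BOS, 10), (2, 3, NRT, BOS, 13), (2, 3, NRT, BOS, 24), (2, 3, NRT, BOS, 31), (2, 3, NRT, BOS, 4), (2, 3, NRT, CHI, 10), (2, 3, NRT, CHI, 13), (2, 3, NRT, CHI, 24), (2, 3, NRT, CHI, 31), (2, 3, NRT, CHI, 4), (2, 3, NRT, LA, 10), (2, 3, NRT, LA, 13), (2, 3, NRT, LA, 24), (2, 3, NRT, LA, 31), (2, 3, NRT, LA, 4), (2, 40, CDG, BOS, 10), (2, 40, CDG, BOS, 13), (2, 40, CDG, BOS, 24), (2, 40, CDG, BOS, 31), (2, 40, CDG, BOS, 4), (2, 40, CDG, CHI, 10), (2, 40, CDG, CHI, 13), (2, 40, CDG, CHI, 24), (2, 40, CDG, CHI, 31), (2, 40, CDG, CHI, 4), (2, 40, CDG, LA, 10), (2, 40, CDG, LA, 13), (2, 40, CDG, LA, 24), (2, 40, CDG, LA, 31), (2, 40, CDG, LA, 4)}
Selection pid > 18: {(2, 40, CDG, BOS, 10), (2, 40, CDG, BOS, 13), (2, 40, CDG, BOS, 24), (2, 40, CDG, BOS, 31), (2, 40, CDG, BOS, 4), (2, 40, CDG, CHI, 10), (2, 40, CDG, CHI, 13), (2, 40, CDG, CHI, 24), (2, 40, CDG, CHI, 31), (2, 40, CDG, CHI, 4), (2, 40, CDG, LA, 10), (2, 40, CDG, LA, 13), (2, 40, CDG, LA, 24), (2, 40, CDG, LA, 31), (2, 40, CDG, LA, 4)}
Keep only column(s) pid, hours, fno (10 duplicate(s) eliminated): {(40, 10, 2), (40, 13, 2), (40, 24, 2), (40, 31, 2), (40, 4, 2)}

{(40, 10, 2), (40, 13, 2), (40, 24, 2), (40, 31, 2), (40, 4, 2)}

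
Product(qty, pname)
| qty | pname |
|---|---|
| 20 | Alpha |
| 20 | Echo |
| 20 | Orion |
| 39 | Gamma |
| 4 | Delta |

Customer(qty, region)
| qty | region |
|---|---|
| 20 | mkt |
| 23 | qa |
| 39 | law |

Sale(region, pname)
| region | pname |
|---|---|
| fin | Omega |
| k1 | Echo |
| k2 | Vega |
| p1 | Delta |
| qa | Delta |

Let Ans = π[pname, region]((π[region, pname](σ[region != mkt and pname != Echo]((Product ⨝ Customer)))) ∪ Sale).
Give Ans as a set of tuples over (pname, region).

{(Delta, p1), (Delta, qa), (Echo, k1), (Gamma, law), (Omega, fin), (Vega, k2)}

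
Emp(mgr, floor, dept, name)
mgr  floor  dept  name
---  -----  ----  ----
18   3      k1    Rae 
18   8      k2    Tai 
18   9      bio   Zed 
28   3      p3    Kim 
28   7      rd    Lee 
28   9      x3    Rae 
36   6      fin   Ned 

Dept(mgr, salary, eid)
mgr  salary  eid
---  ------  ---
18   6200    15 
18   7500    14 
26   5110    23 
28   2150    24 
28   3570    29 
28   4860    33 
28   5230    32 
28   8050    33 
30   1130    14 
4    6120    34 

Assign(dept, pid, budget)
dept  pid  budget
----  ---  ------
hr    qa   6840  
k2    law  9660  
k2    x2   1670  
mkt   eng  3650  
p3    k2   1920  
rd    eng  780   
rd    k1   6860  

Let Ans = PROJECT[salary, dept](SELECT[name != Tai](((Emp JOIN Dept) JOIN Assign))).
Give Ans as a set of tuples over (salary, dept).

Joining Emp and Dept on mgr yields {(18, 3, k1, Rae, 6200, 15), (18, 3, k1, Rae, 7500, 14), (18, 8, k2, Tai, 6200, 15), (18, 8, k2, Tai, 7500, 14), (18, 9, bio, Zed, 6200, 15), (18, 9, bio, Zed, 7500, 14), (28, 3, p3, Kim, 2150, 24), (28, 3, p3, Kim, 3570, 29), (28, 3, p3, Kim, 4860, 33), (28, 3, p3, Kim, 5230, 32), (28, 3, p3, Kim, 8050, 33), (28, 7, rd, Lee, 2150, 24), (28, 7, rd, Lee, 3570, 29), (28, 7, rd, Lee, 4860, 33), (28, 7, rd, Lee, 5230, 32), (28, 7, rd, Lee, 8050, 33), (28, 9, x3, Rae, 2150, 24), (28, 9, x3, Rae, 3570, 29), (28, 9, x3, Rae, 4860, 33), (28, 9, x3, Rae, 5230, 32), (28, 9, x3, Rae, 8050, 33)}.
Joining (Emp JOIN Dept) and Assign on dept yields {(18, 8, k2, Tai, 6200, 15, law, 9660), (18, 8, k2, Tai, 6200, 15, x2, 1670), (18, 8, k2, Tai, 7500, 14, law, 9660), (18, 8, k2, Tai, 7500, 14, x2, 1670), (28, 3, p3, Kim, 2150, 24, k2, 1920), (28, 3, p3, Kim, 3570, 29, k2, 1920), (28, 3, p3, Kim, 4860, 33, k2, 1920), (28, 3, p3, Kim, 5230, 32, k2, 1920), (28, 3, p3, Kim, 8050, 33, k2, 1920), (28, 7, rd, Lee, 2150, 24, eng, 780), (28, 7, rd, Lee, 2150, 24, k1, 6860), (28, 7, rd, Lee, 3570, 29, eng, 780), (28, 7, rd, Lee, 3570, 29, k1, 6860), (28, 7, rd, Lee, 4860, 33, eng, 780), (28, 7, rd, Lee, 4860, 33, k1, 6860), (28, 7, rd, Lee, 5230, 32, eng, 780), (28, 7, rd, Lee, 5230, 32, k1, 6860), (28, 7, rd, Lee, 8050, 33, eng, 780), (28, 7, rd, Lee, 8050, 33, k1, 6860)}.
Selection name != Tai: {(28, 3, p3, Kim, 2150, 24, k2, 1920), (28, 3, p3, Kim, 3570, 29, k2, 1920), (28, 3, p3, Kim, 4860, 33, k2, 1920), (28, 3, p3, Kim, 5230, 32, k2, 1920), (28, 3, p3, Kim, 8050, 33, k2, 1920), (28, 7, rd, Lee, 2150, 24, eng, 780), (28, 7, rd, Lee, 2150, 24, k1, 6860), (28, 7, rd, Lee, 3570, 29, eng, 780), (28, 7, rd, Lee, 3570, 29, k1, 6860), (28, 7, rd, Lee, 4860, 33, eng, 780), (28, 7, rd, Lee, 4860, 33, k1, 6860), (28, 7, rd, Lee, 5230, 32, eng, 780), (28, 7, rd, Lee, 5230, 32, k1, 6860), (28, 7, rd, Lee, 8050, 33, eng, 780), (28, 7, rd, Lee, 8050, 33, k1, 6860)}
π[salary, dept]: project onto (salary, dept) (5 duplicate(s) eliminated) → {(2150, p3), (2150, rd), (3570, p3), (3570, rd), (4860, p3), (4860, rd), (5230, p3), (5230, rd), (8050, p3), (8050, rd)}

{(2150, p3), (2150, rd), (3570, p3), (3570, rd), (4860, p3), (4860, rd), (5230, p3), (5230, rd), (8050, p3), (8050, rd)}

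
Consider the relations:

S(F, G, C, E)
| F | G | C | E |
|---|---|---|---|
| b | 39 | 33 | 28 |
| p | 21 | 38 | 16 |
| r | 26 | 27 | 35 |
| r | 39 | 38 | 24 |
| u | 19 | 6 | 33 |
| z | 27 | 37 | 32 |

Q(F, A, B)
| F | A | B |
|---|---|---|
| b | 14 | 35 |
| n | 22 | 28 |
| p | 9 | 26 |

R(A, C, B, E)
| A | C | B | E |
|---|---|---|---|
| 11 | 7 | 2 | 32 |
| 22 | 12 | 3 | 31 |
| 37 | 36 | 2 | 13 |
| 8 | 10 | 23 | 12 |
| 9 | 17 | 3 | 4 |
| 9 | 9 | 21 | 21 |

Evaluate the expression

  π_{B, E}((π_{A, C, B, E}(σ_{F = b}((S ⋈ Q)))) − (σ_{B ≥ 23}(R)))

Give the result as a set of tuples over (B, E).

Joining S and Q on F yields {(b, 39, 33, 28, 14, 35), (p, 21, 38, 16, 9, 26)}.
Apply σ_{F = b}; surviving tuples: {(b, 39, 33, 28, 14, 35)}
Keep only column(s) A, C, B, E: {(14, 33, 35, 28)}
Apply σ_{B ≥ 23}; surviving tuples: {(8, 10, 23, 12)}
Set difference of the two operands is {(14, 33, 35, 28)}.
Keep only column(s) B, E: {(35, 28)}

{(35, 28)}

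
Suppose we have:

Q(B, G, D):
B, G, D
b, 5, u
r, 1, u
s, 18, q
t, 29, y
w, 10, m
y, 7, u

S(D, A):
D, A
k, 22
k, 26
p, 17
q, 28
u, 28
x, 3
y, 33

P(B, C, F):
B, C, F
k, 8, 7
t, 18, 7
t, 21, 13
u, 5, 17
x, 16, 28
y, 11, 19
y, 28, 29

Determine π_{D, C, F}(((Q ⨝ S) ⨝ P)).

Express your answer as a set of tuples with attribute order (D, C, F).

Q ⋈ S (natural join on D): {(b, 5, u, 28), (r, 1, u, 28), (s, 18, q, 28), (t, 29, y, 33), (y, 7, u, 28)}
(Q ⨝ S) ⋈ P (natural join on B): {(t, 29, y, 33, 18, 7), (t, 29, y, 33, 21, 13), (y, 7, u, 28, 11, 19), (y, 7, u, 28, 28, 29)}
π_{D, C, F} gives {(u, 11, 19), (u, 28, 29), (y, 18, 7), (y, 21, 13)}.

{(u, 11, 19), (u, 28, 29), (y, 18, 7), (y, 21, 13)}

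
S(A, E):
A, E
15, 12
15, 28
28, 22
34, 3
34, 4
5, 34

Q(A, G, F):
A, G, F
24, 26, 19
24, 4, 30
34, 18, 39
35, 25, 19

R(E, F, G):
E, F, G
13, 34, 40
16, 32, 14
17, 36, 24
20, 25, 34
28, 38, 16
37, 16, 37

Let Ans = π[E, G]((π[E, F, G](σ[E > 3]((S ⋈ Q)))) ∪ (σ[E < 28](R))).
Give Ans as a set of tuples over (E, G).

{(13, 40), (16, 14), (17, 24), (20, 34), (4, 18)}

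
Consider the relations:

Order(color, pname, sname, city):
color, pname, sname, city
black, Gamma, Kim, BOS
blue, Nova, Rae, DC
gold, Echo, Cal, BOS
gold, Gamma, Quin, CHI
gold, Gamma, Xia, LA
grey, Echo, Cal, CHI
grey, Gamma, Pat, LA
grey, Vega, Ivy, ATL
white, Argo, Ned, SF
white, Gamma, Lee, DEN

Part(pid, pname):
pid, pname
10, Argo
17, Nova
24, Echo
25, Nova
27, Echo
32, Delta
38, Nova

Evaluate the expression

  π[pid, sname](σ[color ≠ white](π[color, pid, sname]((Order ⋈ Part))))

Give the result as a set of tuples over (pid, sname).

Joining Order and Part on pname yields {(blue, Nova, Rae, DC, 17), (blue, Nova, Rae, DC, 25), (blue, Nova, Rae, DC, 38), (gold, Echo, Cal, BOS, 24), (gold, Echo, Cal, BOS, 27), (grey, Echo, Cal, CHI, 24), (grey, Echo, Cal, CHI, 27), (white, Argo, Ned, SF, 10)}.
Keep only column(s) color, pid, sname: {(blue, 17, Rae), (blue, 25, Rae), (blue, 38, Rae), (gold, 24, Cal), (gold, 27, Cal), (grey, 24, Cal), (grey, 27, Cal), (white, 10, Ned)}
Filtering on color ≠ white leaves {(blue, 17, Rae), (blue, 25, Rae), (blue, 38, Rae), (gold, 24, Cal), (gold, 27, Cal), (grey, 24, Cal), (grey, 27, Cal)}.
Keep only column(s) pid, sname (2 duplicate(s) eliminated): {(17, Rae), (24, Cal), (25, Rae), (27, Cal), (38, Rae)}

{(17, Rae), (24, Cal), (25, Rae), (27, Cal), (38, Rae)}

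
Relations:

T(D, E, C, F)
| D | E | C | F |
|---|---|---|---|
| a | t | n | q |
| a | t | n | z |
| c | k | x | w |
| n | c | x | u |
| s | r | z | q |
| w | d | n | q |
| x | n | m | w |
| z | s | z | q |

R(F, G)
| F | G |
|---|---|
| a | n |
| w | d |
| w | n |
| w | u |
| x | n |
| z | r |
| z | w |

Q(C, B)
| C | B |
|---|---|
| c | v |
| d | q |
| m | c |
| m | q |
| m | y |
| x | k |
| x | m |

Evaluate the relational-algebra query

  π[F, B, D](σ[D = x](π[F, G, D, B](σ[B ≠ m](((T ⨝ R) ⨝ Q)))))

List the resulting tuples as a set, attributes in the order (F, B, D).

{(w, c, x), (w, q, x), (w, y, x)}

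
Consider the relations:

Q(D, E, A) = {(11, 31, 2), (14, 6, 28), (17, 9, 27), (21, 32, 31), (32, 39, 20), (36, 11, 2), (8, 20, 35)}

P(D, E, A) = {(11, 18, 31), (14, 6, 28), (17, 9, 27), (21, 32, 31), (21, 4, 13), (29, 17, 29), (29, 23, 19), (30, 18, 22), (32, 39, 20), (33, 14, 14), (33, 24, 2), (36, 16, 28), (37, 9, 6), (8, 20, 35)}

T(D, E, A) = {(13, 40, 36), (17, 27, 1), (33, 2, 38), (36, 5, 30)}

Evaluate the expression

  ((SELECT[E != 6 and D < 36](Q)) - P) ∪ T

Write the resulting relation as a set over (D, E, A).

Selection E != 6 and D < 36: {(11, 31, 2), (17, 9, 27), (21, 32, 31), (32, 39, 20), (8, 20, 35)}
Set difference of the two operands is {(11, 31, 2)}.
Set union of the two operands is {(11, 31, 2), (13, 40, 36), (17, 27, 1), (33, 2, 38), (36, 5, 30)}.

{(11, 31, 2), (13, 40, 36), (17, 27, 1), (33, 2, 38), (36, 5, 30)}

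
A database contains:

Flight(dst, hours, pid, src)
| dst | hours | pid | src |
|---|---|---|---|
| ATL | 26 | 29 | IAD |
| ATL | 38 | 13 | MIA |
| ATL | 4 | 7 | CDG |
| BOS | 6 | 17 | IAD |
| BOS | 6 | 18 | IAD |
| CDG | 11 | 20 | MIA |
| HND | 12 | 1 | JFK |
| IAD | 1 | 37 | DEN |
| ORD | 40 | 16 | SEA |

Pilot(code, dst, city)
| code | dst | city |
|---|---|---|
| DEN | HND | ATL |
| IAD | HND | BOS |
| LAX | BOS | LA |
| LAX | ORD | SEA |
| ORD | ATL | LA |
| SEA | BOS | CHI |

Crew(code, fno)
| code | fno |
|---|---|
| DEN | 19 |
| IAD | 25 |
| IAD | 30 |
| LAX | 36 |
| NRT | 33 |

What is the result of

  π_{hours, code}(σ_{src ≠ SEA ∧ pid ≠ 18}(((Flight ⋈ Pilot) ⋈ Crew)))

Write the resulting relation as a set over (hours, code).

{(12, DEN), (12, IAD), (6, LAX)}

Natural join on dst: {(ATL, 26, 29, IAD, ORD, LA), (ATL, 38, 13, MIA, ORD, LA), (ATL, 4, 7, CDG, ORD, LA), (BOS, 6, 17, IAD, LAX, LA), (BOS, 6, 17, IAD, SEA, CHI), (BOS, 6, 18, IAD, LAX, LA), (BOS, 6, 18, IAD, SEA, CHI), (HND, 12, 1, JFK, DEN, ATL), (HND, 12, 1, JFK, IAD, BOS), (ORD, 40, 16, SEA, LAX, SEA)}
Natural join on code: {(BOS, 6, 17, IAD, LAX, LA, 36), (BOS, 6, 18, IAD, LAX, LA, 36), (HND, 12, 1, JFK, DEN, ATL, 19), (HND, 12, 1, JFK, IAD, BOS, 25), (HND, 12, 1, JFK, IAD, BOS, 30), (ORD, 40, 16, SEA, LAX, SEA, 36)}
Selection src ≠ SEA ∧ pid ≠ 18: {(BOS, 6, 17, IAD, LAX, LA, 36), (HND, 12, 1, JFK, DEN, ATL, 19), (HND, 12, 1, JFK, IAD, BOS, 25), (HND, 12, 1, JFK, IAD, BOS, 30)}
π[hours, code]: project onto (hours, code) (1 duplicate(s) eliminated) → {(12, DEN), (12, IAD), (6, LAX)}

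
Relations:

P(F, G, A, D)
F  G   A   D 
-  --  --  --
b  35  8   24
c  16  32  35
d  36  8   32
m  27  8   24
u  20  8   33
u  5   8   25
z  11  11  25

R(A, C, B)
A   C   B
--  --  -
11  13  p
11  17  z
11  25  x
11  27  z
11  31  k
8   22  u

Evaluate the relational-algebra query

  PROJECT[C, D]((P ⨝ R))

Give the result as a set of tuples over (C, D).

P ⋈ R (natural join on A): {(b, 35, 8, 24, 22, u), (d, 36, 8, 32, 22, u), (m, 27, 8, 24, 22, u), (u, 20, 8, 33, 22, u), (u, 5, 8, 25, 22, u), (z, 11, 11, 25, 13, p), (z, 11, 11, 25, 17, z), (z, 11, 11, 25, 25, x), (z, 11, 11, 25, 27, z), (z, 11, 11, 25, 31, k)}
Projecting to C, D (1 duplicate(s) eliminated): {(13, 25), (17, 25), (22, 24), (22, 25), (22, 32), (22, 33), (25, 25), (27, 25), (31, 25)}

{(13, 25), (17, 25), (22, 24), (22, 25), (22, 32), (22, 33), (25, 25), (27, 25), (31, 25)}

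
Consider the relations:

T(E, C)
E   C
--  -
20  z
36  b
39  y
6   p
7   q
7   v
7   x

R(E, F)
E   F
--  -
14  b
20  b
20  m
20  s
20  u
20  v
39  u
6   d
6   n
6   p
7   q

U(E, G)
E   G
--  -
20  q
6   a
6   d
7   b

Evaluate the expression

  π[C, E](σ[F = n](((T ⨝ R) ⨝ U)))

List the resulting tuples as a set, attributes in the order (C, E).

T ⋈ R (natural join on E): {(20, z, b), (20, z, m), (20, z, s), (20, z, u), (20, z, v), (39, y, u), (6, p, d), (6, p, n), (6, p, p), (7, q, q), (7, v, q), (7, x, q)}
(T ⨝ R) ⋈ U (natural join on E): {(20, z, b, q), (20, z, m, q), (20, z, s, q), (20, z, u, q), (20, z, v, q), (6, p, d, a), (6, p, d, d), (6, p, n, a), (6, p, n, d), (6, p, p, a), (6, p, p, d), (7, q, q, b), (7, v, q, b), (7, x, q, b)}
Filtering on F = n leaves {(6, p, n, a), (6, p, n, d)}.
Projecting to C, E (1 duplicate(s) eliminated): {(p, 6)}

{(p, 6)}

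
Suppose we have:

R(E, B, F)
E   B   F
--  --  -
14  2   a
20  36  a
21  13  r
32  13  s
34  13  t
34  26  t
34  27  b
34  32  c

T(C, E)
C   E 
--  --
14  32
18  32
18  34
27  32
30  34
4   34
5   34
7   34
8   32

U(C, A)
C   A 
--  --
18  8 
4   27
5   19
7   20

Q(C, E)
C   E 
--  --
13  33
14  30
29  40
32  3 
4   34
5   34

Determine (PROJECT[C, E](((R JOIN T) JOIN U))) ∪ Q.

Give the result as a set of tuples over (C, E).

Joining R and T on E yields {(32, 13, s, 14), (32, 13, s, 18), (32, 13, s, 27), (32, 13, s, 8), (34, 13, t, 18), (34, 13, t, 30), (34, 13, t, 4), (34, 13, t, 5), (34, 13, t, 7), (34, 26, t, 18), (34, 26, t, 30), (34, 26, t, 4), (34, 26, t, 5), (34, 26, t, 7), (34, 27, b, 18), (34, 27, b, 30), (34, 27, b, 4), (34, 27, b, 5), (34, 27, b, 7), (34, 32, c, 18), (34, 32, c, 30), (34, 32, c, 4), (34, 32, c, 5), (34, 32, c, 7)}.
Joining (R JOIN T) and U on C yields {(32, 13, s, 18, 8), (34, 13, t, 18, 8), (34, 13, t, 4, 27), (34, 13, t, 5, 19), (34, 13, t, 7, 20), (34, 26, t, 18, 8), (34, 26, t, 4, 27), (34, 26, t, 5, 19), (34, 26, t, 7, 20), (34, 27, b, 18, 8), (34, 27, b, 4, 27), (34, 27, b, 5, 19), (34, 27, b, 7, 20), (34, 32, c, 18, 8), (34, 32, c, 4, 27), (34, 32, c, 5, 19), (34, 32, c, 7, 20)}.
π_{C, E} gives {(18, 32), (18, 34), (4, 34), (5, 34), (7, 34)} (12 duplicate(s) eliminated).
Taking the union: {(13, 33), (14, 30), (18, 32), (18, 34), (29, 40), (32, 3), (4, 34), (5, 34), (7, 34)}

{(13, 33), (14, 30), (18, 32), (18, 34), (29, 40), (32, 3), (4, 34), (5, 34), (7, 34)}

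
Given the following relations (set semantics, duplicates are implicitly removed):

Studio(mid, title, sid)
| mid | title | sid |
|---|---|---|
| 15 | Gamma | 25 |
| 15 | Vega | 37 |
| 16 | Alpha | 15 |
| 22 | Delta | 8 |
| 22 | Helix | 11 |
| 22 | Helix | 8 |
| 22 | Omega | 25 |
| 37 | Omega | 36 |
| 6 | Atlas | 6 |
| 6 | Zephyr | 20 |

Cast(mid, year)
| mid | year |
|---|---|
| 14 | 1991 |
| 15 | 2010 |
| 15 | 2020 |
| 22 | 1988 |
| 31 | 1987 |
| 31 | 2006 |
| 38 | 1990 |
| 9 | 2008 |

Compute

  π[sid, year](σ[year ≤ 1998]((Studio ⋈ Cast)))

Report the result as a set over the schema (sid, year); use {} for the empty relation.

Natural join on mid: {(15, Gamma, 25, 2010), (15, Gamma, 25, 2020), (15, Vega, 37, 2010), (15, Vega, 37, 2020), (22, Delta, 8, 1988), (22, Helix, 11, 1988), (22, Helix, 8, 1988), (22, Omega, 25, 1988)}
Apply σ_{year ≤ 1998}; surviving tuples: {(22, Delta, 8, 1988), (22, Helix, 11, 1988), (22, Helix, 8, 1988), (22, Omega, 25, 1988)}
π[sid, year]: project onto (sid, year) (1 duplicate(s) eliminated) → {(11, 1988), (25, 1988), (8, 1988)}

{(11, 1988), (25, 1988), (8, 1988)}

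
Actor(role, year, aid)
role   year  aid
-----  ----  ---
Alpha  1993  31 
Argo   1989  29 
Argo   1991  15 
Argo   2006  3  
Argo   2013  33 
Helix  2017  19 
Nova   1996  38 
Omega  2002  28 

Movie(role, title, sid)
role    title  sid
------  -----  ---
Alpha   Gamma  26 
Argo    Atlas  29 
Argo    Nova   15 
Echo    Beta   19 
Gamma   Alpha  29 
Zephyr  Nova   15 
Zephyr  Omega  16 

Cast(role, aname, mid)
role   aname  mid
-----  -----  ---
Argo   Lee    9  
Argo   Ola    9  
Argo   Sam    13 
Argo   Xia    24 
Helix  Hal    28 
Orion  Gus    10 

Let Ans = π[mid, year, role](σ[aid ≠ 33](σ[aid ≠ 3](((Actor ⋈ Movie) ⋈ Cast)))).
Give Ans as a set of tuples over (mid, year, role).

{(13, 1989, Argo), (13, 1991, Argo), (24, 1989, Argo), (24, 1991, Argo), (9, 1989, Argo), (9, 1991, Argo)}

Joining Actor and Movie on role yields {(Alpha, 1993, 31, Gamma, 26), (Argo, 1989, 29, Atlas, 29), (Argo, 1989, 29, Nova, 15), (Argo, 1991, 15, Atlas, 29), (Argo, 1991, 15, Nova, 15), (Argo, 2006, 3, Atlas, 29), (Argo, 2006, 3, Nova, 15), (Argo, 2013, 33, Atlas, 29), (Argo, 2013, 33, Nova, 15)}.
Joining (Actor ⋈ Movie) and Cast on role yields {(Argo, 1989, 29, Atlas, 29, Lee, 9), (Argo, 1989, 29, Atlas, 29, Ola, 9), (Argo, 1989, 29, Atlas, 29, Sam, 13), (Argo, 1989, 29, Atlas, 29, Xia, 24), (Argo, 1989, 29, Nova, 15, Lee, 9), (Argo, 1989, 29, Nova, 15, Ola, 9), (Argo, 1989, 29, Nova, 15, Sam, 13), (Argo, 1989, 29, Nova, 15, Xia, 24), (Argo, 1991, 15, Atlas, 29, Lee, 9), (Argo, 1991, 15, Atlas, 29, Ola, 9), (Argo, 1991, 15, Atlas, 29, Sam, 13), (Argo, 1991, 15, Atlas, 29, Xia, 24), (Argo, 1991, 15, Nova, 15, Lee, 9), (Argo, 1991, 15, Nova, 15, Ola, 9), (Argo, 1991, 15, Nova, 15, Sam, 13), (Argo, 1991, 15, Nova, 15, Xia, 24), (Argo, 2006, 3, Atlas, 29, Lee, 9), (Argo, 2006, 3, Atlas, 29, Ola, 9), (Argo, 2006, 3, Atlas, 29, Sam, 13), (Argo, 2006, 3, Atlas, 29, Xia, 24), (Argo, 2006, 3, Nova, 15, Lee, 9), (Argo, 2006, 3, Nova, 15, Ola, 9), (Argo, 2006, 3, Nova, 15, Sam, 13), (Argo, 2006, 3, Nova, 15, Xia, 24), (Argo, 2013, 33, Atlas, 29, Lee, 9), (Argo, 2013, 33, Atlas, 29, Ola, 9), (Argo, 2013, 33, Atlas, 29, Sam, 13), (Argo, 2013, 33, Atlas, 29, Xia, 24), (Argo, 2013, 33, Nova, 15, Lee, 9), (Argo, 2013, 33, Nova, 15, Ola, 9), (Argo, 2013, 33, Nova, 15, Sam, 13), (Argo, 2013, 33, Nova, 15, Xia, 24)}.
Filtering on aid ≠ 3 leaves {(Argo, 1989, 29, Atlas, 29, Lee, 9), (Argo, 1989, 29, Atlas, 29, Ola, 9), (Argo, 1989, 29, Atlas, 29, Sam, 13), (Argo, 1989, 29, Atlas, 29, Xia, 24), (Argo, 1989, 29, Nova, 15, Lee, 9), (Argo, 1989, 29, Nova, 15, Ola, 9), (Argo, 1989, 29, Nova, 15, Sam, 13), (Argo, 1989, 29, Nova, 15, Xia, 24), (Argo, 1991, 15, Atlas, 29, Lee, 9), (Argo, 1991, 15, Atlas, 29, Ola, 9), (Argo, 1991, 15, Atlas, 29, Sam, 13), (Argo, 1991, 15, Atlas, 29, Xia, 24), (Argo, 1991, 15, Nova, 15, Lee, 9), (Argo, 1991, 15, Nova, 15, Ola, 9), (Argo, 1991, 15, Nova, 15, Sam, 13), (Argo, 1991, 15, Nova, 15, Xia, 24), (Argo, 2013, 33, Atlas, 29, Lee, 9), (Argo, 2013, 33, Atlas, 29, Ola, 9), (Argo, 2013, 33, Atlas, 29, Sam, 13), (Argo, 2013, 33, Atlas, 29, Xia, 24), (Argo, 2013, 33, Nova, 15, Lee, 9), (Argo, 2013, 33, Nova, 15, Ola, 9), (Argo, 2013, 33, Nova, 15, Sam, 13), (Argo, 2013, 33, Nova, 15, Xia, 24)}.
Filtering on aid ≠ 33 leaves {(Argo, 1989, 29, Atlas, 29, Lee, 9), (Argo, 1989, 29, Atlas, 29, Ola, 9), (Argo, 1989, 29, Atlas, 29, Sam, 13), (Argo, 1989, 29, Atlas, 29, Xia, 24), (Argo, 1989, 29, Nova, 15, Lee, 9), (Argo, 1989, 29, Nova, 15, Ola, 9), (Argo, 1989, 29, Nova, 15, Sam, 13), (Argo, 1989, 29, Nova, 15, Xia, 24), (Argo, 1991, 15, Atlas, 29, Lee, 9), (Argo, 1991, 15, Atlas, 29, Ola, 9), (Argo, 1991, 15, Atlas, 29, Sam, 13), (Argo, 1991, 15, Atlas, 29, Xia, 24), (Argo, 1991, 15, Nova, 15, Lee, 9), (Argo, 1991, 15, Nova, 15, Ola, 9), (Argo, 1991, 15, Nova, 15, Sam, 13), (Argo, 1991, 15, Nova, 15, Xia, 24)}.
Keep only column(s) mid, year, role (10 duplicate(s) eliminated): {(13, 1989, Argo), (13, 1991, Argo), (24, 1989, Argo), (24, 1991, Argo), (9, 1989, Argo), (9, 1991, Argo)}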